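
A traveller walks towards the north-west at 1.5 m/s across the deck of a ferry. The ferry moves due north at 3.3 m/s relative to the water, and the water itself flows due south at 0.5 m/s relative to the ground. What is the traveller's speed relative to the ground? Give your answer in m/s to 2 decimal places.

4.00 m/s

In east/north components (m/s): traveller relative to ferry = (-1.061, 1.061); ferry relative to water = (0.000, 3.300); water relative to ground = (0.000, -0.500).
Sum = (-1.061, 3.861) m/s.
Speed = |(-1.061, 3.861)| = 4.004 m/s.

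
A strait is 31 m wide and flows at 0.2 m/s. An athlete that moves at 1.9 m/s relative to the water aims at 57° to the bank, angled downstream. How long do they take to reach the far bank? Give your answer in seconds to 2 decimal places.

19.45 s

The component of the athlete's velocity perpendicular to the bank is 1.9 × sin 57° = 1.593 m/s.
Only the cross-stream component determines the crossing time; the current contributes nothing perpendicular to the bank.
Time = 31 / 1.593 = 19.454 s.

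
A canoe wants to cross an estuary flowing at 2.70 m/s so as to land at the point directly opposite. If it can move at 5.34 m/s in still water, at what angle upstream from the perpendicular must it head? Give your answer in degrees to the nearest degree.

To cancel the current, the upstream component of the canoe's velocity must equal the flow: 5.34 sin θ = 2.70.
sin θ = 2.70 / 5.34 = 0.5056.
θ = arcsin(0.5056) = 30.372°.

30°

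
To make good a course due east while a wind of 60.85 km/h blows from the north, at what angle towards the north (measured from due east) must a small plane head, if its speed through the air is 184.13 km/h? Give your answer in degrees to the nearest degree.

The wind pushes perpendicular to the desired track; the heading must have a component into the wind equal to 60.85 km/h: 184.13 sin θ = 60.85.
sin θ = 0.3305, so θ = 19.297°.

19°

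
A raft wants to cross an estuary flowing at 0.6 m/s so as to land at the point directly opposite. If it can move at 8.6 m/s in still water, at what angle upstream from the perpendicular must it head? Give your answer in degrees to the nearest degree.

To cancel the current, the upstream component of the raft's velocity must equal the flow: 8.6 sin θ = 0.6.
sin θ = 0.6 / 8.6 = 0.0698.
θ = arcsin(0.0698) = 4.001°.

4°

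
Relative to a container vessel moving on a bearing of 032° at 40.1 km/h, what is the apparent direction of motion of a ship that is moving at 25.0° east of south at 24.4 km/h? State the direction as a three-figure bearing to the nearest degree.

Taking east as x and north as y: ship velocity = (10.312, -22.114) km/h; container vessel velocity = (21.250, 34.007) km/h.
Velocity of ship relative to container vessel = (10.312, -22.114) − (21.250, 34.007) = (-10.938, -56.121) km/h.
Bearing = atan2(-10.94, -56.12) = 191.03° clockwise from north.

191°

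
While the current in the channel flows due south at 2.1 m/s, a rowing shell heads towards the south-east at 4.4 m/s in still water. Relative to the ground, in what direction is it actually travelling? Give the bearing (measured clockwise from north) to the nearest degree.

Taking east as x and north as y: velocity relative to the water = (3.111, -3.111) m/s; the water relative to ground = (0.000, -2.100) m/s.
Velocity relative to ground = (3.111, -3.111) + (0.000, -2.100) = (3.111, -5.211) m/s.
Bearing = atan2(3.11, -5.21) = 149.16° clockwise from north.

149°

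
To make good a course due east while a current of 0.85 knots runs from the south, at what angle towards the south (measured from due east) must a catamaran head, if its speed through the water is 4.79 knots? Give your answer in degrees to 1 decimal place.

The current pushes perpendicular to the desired track; the heading must have a component into the current equal to 0.85 knots: 4.79 sin θ = 0.85.
sin θ = 0.1775, so θ = 10.221°.

10.2°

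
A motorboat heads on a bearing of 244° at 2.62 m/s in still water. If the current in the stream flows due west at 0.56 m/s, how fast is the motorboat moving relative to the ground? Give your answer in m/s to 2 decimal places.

Taking east as x and north as y: velocity relative to the water = (-2.355, -1.149) m/s; the water relative to ground = (-0.560, 0.000) m/s.
Velocity relative to ground = (-2.355, -1.149) + (-0.560, 0.000) = (-2.915, -1.149) m/s.
Speed = |(-2.915, -1.149)| = 3.133 m/s.

3.13 m/s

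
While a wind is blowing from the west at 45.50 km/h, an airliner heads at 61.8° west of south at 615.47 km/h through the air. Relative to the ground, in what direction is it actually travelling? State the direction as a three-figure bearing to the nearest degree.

240°

Taking east as x and north as y: velocity relative to the air = (-542.416, -290.841) km/h; the air relative to ground = (45.500, 0.000) km/h.
Velocity relative to ground = (-542.416, -290.841) + (45.500, 0.000) = (-496.916, -290.841) km/h.
Bearing = atan2(-496.92, -290.84) = 239.66° clockwise from north.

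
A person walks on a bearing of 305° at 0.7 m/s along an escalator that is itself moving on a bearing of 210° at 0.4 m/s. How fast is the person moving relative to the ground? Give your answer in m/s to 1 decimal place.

Taking east as x and north as y: escalator velocity = (-0.200, -0.346) m/s; person velocity relative to escalator = (-0.573, 0.402) m/s.
Velocity relative to ground = (-0.200, -0.346) + (-0.573, 0.402) = (-0.773, 0.055) m/s.
Speed = |(-0.773, 0.055)| = 0.775 m/s.

0.8 m/s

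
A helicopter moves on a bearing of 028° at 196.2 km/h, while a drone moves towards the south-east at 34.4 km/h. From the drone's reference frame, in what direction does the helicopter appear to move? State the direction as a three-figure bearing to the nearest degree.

Taking east as x and north as y: helicopter velocity = (92.110, 173.234) km/h; drone velocity = (24.324, -24.324) km/h.
Velocity of helicopter relative to drone = (92.110, 173.234) − (24.324, -24.324) = (67.786, 197.559) km/h.
Bearing = atan2(67.79, 197.56) = 18.94° clockwise from north.

019°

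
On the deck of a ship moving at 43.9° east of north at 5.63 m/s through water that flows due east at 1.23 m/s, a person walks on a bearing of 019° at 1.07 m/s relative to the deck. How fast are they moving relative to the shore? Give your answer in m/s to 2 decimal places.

7.47 m/s

In east/north components (m/s): person relative to ship = (0.348, 1.012); ship relative to water = (3.904, 4.057); water relative to ground = (1.230, 0.000).
Sum = (5.482, 5.068) m/s.
Speed = |(5.482, 5.068)| = 7.466 m/s.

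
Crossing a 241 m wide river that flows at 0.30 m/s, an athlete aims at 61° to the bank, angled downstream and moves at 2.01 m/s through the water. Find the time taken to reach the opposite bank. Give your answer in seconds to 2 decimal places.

The component of the athlete's velocity perpendicular to the bank is 2.01 × sin 61° = 1.758 m/s.
The current is parallel to the bank, so it does not affect the crossing time.
Time = 241 / 1.758 = 137.089 s.

137.09 s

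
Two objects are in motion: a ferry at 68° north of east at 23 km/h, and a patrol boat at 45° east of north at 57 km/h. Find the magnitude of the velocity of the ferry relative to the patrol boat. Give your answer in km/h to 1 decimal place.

Taking east as x and north as y: ferry velocity = (8.616, 21.325) km/h; patrol boat velocity = (40.305, 40.305) km/h.
Velocity of ferry relative to patrol boat = (8.616, 21.325) − (40.305, 40.305) = (-31.689, -18.980) km/h.
Magnitude = |(-31.689, -18.980)| = 36.938 km/h.

36.9 km/h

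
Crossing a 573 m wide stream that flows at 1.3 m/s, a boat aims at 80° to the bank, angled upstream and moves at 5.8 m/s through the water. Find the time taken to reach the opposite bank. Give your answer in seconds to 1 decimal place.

100.3 s

The component of the boat's velocity perpendicular to the bank is 5.8 × sin 80° = 5.712 m/s.
Only the cross-stream component determines the crossing time; the current contributes nothing perpendicular to the bank.
Time = 573 / 5.712 = 100.317 s.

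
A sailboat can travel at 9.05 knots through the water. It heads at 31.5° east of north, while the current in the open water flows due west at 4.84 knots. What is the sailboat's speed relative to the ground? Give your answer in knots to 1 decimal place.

Taking east as x and north as y: velocity relative to the water = (4.729, 7.716) knots; the water relative to ground = (-4.840, 0.000) knots.
Velocity relative to ground = (4.729, 7.716) + (-4.840, 0.000) = (-0.111, 7.716) knots.
Speed = |(-0.111, 7.716)| = 7.717 knots.

7.7 knots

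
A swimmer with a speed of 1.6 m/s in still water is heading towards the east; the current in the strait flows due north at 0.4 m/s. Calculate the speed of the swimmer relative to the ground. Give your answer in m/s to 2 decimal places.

Taking east as x and north as y: velocity relative to the water = (1.600, 0.000) m/s; the water relative to ground = (0.000, 0.400) m/s.
Velocity relative to ground = (1.600, 0.000) + (0.000, 0.400) = (1.600, 0.400) m/s.
Speed = |(1.600, 0.400)| = 1.649 m/s.

1.65 m/s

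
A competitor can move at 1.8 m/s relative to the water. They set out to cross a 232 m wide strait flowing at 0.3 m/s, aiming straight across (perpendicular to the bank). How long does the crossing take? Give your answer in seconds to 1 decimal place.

The component of the competitor's velocity perpendicular to the bank is 1.8 m/s.
Only the cross-stream component determines the crossing time; the current contributes nothing perpendicular to the bank.
Time = 232 / 1.800 = 128.889 s.

128.9 s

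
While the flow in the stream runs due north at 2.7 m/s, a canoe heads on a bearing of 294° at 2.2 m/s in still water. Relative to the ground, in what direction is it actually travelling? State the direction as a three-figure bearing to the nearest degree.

Taking east as x and north as y: velocity relative to the water = (-2.010, 0.895) m/s; the water relative to ground = (0.000, 2.700) m/s.
Velocity relative to ground = (-2.010, 0.895) + (0.000, 2.700) = (-2.010, 3.595) m/s.
Bearing = atan2(-2.01, 3.59) = 330.79° clockwise from north.

331°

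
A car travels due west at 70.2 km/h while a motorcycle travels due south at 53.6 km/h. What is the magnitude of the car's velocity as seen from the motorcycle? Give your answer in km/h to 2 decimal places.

88.32 km/h

Taking east as x and north as y: car velocity = (-70.200, 0.000) km/h; motorcycle velocity = (0.000, -53.600) km/h.
Velocity of car relative to motorcycle = (-70.200, 0.000) − (0.000, -53.600) = (-70.200, 53.600) km/h.
Magnitude = |(-70.200, 53.600)| = 88.323 km/h.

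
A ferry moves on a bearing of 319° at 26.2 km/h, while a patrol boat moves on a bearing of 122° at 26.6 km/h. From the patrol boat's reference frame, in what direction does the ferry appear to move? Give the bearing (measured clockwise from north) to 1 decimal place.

310.4°

Taking east as x and north as y: ferry velocity = (-17.189, 19.773) km/h; patrol boat velocity = (22.558, -14.096) km/h.
Velocity of ferry relative to patrol boat = (-17.189, 19.773) − (22.558, -14.096) = (-39.747, 33.869) km/h.
Bearing = atan2(-39.75, 33.87) = 310.44° clockwise from north.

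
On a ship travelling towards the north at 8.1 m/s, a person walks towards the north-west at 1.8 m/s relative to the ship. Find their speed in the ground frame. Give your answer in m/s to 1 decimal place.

Taking east as x and north as y: ship velocity = (0.000, 8.100) m/s; person velocity relative to ship = (-1.273, 1.273) m/s.
Velocity relative to ground = (0.000, 8.100) + (-1.273, 1.273) = (-1.273, 9.373) m/s.
Speed = |(-1.273, 9.373)| = 9.459 m/s.

9.5 m/s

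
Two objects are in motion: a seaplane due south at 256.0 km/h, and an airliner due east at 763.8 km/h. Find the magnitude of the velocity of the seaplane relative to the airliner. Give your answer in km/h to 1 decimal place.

805.6 km/h

Taking east as x and north as y: seaplane velocity = (0.000, -256.000) km/h; airliner velocity = (763.800, 0.000) km/h.
Velocity of seaplane relative to airliner = (0.000, -256.000) − (763.800, 0.000) = (-763.800, -256.000) km/h.
Magnitude = |(-763.800, -256.000)| = 805.560 km/h.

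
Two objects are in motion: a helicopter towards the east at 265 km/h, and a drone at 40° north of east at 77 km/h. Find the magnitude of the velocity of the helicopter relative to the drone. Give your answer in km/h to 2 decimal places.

Taking east as x and north as y: helicopter velocity = (265.000, 0.000) km/h; drone velocity = (58.985, 49.495) km/h.
Velocity of helicopter relative to drone = (265.000, 0.000) − (58.985, 49.495) = (206.015, -49.495) km/h.
Magnitude = |(206.015, -49.495)| = 211.877 km/h.

211.88 km/h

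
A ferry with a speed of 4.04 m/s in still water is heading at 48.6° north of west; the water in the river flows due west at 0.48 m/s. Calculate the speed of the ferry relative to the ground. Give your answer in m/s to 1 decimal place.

Taking east as x and north as y: velocity relative to the water = (-2.672, 3.030) m/s; the water relative to ground = (-0.480, 0.000) m/s.
Velocity relative to ground = (-2.672, 3.030) + (-0.480, 0.000) = (-3.152, 3.030) m/s.
Speed = |(-3.152, 3.030)| = 4.372 m/s.

4.4 m/s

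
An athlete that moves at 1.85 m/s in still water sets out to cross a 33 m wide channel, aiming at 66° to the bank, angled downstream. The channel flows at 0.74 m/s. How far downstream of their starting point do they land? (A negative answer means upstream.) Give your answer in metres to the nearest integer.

29 m

Perpendicular speed = 1.690 m/s; crossing time = 33 / 1.690 = 19.526 s.
Net downstream speed = 1.492 m/s.
Drift = 1.492 × 19.526 = 29.142 m (downstream).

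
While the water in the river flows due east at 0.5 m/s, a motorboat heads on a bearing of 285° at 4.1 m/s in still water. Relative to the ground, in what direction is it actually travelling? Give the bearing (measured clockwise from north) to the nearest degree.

287°

Taking east as x and north as y: velocity relative to the water = (-3.960, 1.061) m/s; the water relative to ground = (0.500, 0.000) m/s.
Velocity relative to ground = (-3.960, 1.061) + (0.500, 0.000) = (-3.460, 1.061) m/s.
Bearing = atan2(-3.46, 1.06) = 287.05° clockwise from north.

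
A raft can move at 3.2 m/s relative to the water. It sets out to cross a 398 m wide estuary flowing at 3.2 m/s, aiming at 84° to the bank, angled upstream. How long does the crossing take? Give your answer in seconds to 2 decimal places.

The component of the raft's velocity perpendicular to the bank is 3.2 × sin 84° = 3.182 m/s.
The flow acts along the bank and has no component across it.
Time = 398 / 3.182 = 125.060 s.

125.06 s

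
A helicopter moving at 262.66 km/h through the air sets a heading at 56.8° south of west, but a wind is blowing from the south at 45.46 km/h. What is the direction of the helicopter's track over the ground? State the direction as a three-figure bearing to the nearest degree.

Taking east as x and north as y: velocity relative to the air = (-143.823, -219.785) km/h; the air relative to ground = (0.000, 45.460) km/h.
Velocity relative to ground = (-143.823, -219.785) + (0.000, 45.460) = (-143.823, -174.325) km/h.
Bearing = atan2(-143.82, -174.32) = 219.52° clockwise from north.

220°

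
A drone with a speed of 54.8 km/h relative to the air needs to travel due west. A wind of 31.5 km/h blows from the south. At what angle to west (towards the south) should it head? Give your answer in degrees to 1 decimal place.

The wind pushes perpendicular to the desired track; the heading must have a component into the wind equal to 31.5 km/h: 54.8 sin θ = 31.5.
sin θ = 0.5748, so θ = 35.087°.

35.1°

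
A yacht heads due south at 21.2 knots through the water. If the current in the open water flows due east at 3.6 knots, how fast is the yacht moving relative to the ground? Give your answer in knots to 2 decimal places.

Taking east as x and north as y: velocity relative to the water = (0.000, -21.200) knots; the water relative to ground = (3.600, 0.000) knots.
Velocity relative to ground = (0.000, -21.200) + (3.600, 0.000) = (3.600, -21.200) knots.
Speed = |(3.600, -21.200)| = 21.503 knots.

21.50 knots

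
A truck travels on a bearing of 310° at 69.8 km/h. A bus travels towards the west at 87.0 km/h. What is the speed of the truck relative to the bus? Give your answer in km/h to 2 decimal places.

56.01 km/h

Taking east as x and north as y: truck velocity = (-53.470, 44.867) km/h; bus velocity = (-87.000, 0.000) km/h.
Velocity of truck relative to bus = (-53.470, 44.867) − (-87.000, 0.000) = (33.530, 44.867) km/h.
Magnitude = |(33.530, 44.867)| = 56.011 km/h.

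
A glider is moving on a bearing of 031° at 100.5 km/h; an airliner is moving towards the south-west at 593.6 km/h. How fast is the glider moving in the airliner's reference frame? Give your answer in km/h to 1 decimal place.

Taking east as x and north as y: glider velocity = (51.761, 86.145) km/h; airliner velocity = (-419.739, -419.739) km/h.
Velocity of glider relative to airliner = (51.761, 86.145) − (-419.739, -419.739) = (471.500, 505.884) km/h.
Magnitude = |(471.500, 505.884)| = 691.542 km/h.

691.5 km/h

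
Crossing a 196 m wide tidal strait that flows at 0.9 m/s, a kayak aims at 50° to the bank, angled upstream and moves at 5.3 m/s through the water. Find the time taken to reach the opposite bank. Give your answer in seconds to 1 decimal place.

The component of the kayak's velocity perpendicular to the bank is 5.3 × sin 50° = 4.060 m/s.
Only the cross-stream component determines the crossing time; the current contributes nothing perpendicular to the bank.
Time = 196 / 4.060 = 48.275 s.

48.3 s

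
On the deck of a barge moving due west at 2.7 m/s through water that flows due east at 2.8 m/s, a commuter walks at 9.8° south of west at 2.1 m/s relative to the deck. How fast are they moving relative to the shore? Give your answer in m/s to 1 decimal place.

In east/north components (m/s): commuter relative to barge = (-2.069, -0.357); barge relative to water = (-2.700, 0.000); water relative to ground = (2.800, 0.000).
Sum = (-1.969, -0.357) m/s.
Speed = |(-1.969, -0.357)| = 2.002 m/s.

2.0 m/s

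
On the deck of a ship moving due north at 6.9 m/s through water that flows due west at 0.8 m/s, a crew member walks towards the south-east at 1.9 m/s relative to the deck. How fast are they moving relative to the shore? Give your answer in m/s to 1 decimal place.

5.6 m/s

In east/north components (m/s): crew member relative to ship = (1.344, -1.344); ship relative to water = (0.000, 6.900); water relative to ground = (-0.800, 0.000).
Sum = (0.544, 5.556) m/s.
Speed = |(0.544, 5.556)| = 5.583 m/s.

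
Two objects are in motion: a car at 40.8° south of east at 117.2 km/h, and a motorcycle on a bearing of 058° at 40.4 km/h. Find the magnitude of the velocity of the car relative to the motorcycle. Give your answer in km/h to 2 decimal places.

112.11 km/h

Taking east as x and north as y: car velocity = (88.720, -76.581) km/h; motorcycle velocity = (34.261, 21.409) km/h.
Velocity of car relative to motorcycle = (88.720, -76.581) − (34.261, 21.409) = (54.459, -97.990) km/h.
Magnitude = |(54.459, -97.990)| = 112.106 km/h.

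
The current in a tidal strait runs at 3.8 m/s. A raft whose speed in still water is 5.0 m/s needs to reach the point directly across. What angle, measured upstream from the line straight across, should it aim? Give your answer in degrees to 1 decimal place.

49.5°

To cancel the current, the upstream component of the raft's velocity must equal the flow: 5.0 sin θ = 3.8.
sin θ = 3.8 / 5.0 = 0.7600.
θ = arcsin(0.7600) = 49.464°.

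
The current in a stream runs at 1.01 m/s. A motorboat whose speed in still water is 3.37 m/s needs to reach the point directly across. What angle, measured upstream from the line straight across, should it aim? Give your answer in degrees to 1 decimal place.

17.4°

To cancel the current, the upstream component of the motorboat's velocity must equal the flow: 3.37 sin θ = 1.01.
sin θ = 1.01 / 3.37 = 0.2997.
θ = arcsin(0.2997) = 17.440°.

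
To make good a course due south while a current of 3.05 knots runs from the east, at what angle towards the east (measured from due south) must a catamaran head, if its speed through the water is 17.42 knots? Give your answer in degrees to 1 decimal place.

10.1°

The current pushes perpendicular to the desired track; the heading must have a component into the current equal to 3.05 knots: 17.42 sin θ = 3.05.
sin θ = 0.1751, so θ = 10.084°.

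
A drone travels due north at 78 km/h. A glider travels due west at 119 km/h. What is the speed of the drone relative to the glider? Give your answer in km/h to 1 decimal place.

Taking east as x and north as y: drone velocity = (0.000, 78.000) km/h; glider velocity = (-119.000, 0.000) km/h.
Velocity of drone relative to glider = (0.000, 78.000) − (-119.000, 0.000) = (119.000, 78.000) km/h.
Magnitude = |(119.000, 78.000)| = 142.285 km/h.

142.3 km/h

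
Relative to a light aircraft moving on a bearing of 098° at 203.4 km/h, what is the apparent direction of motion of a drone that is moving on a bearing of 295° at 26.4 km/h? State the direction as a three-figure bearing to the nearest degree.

Taking east as x and north as y: drone velocity = (-23.927, 11.157) km/h; light aircraft velocity = (201.421, -28.308) km/h.
Velocity of drone relative to light aircraft = (-23.927, 11.157) − (201.421, -28.308) = (-225.347, 39.465) km/h.
Bearing = atan2(-225.35, 39.46) = 279.93° clockwise from north.

280°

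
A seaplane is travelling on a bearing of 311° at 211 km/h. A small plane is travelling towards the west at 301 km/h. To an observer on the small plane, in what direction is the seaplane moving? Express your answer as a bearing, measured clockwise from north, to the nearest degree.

Taking east as x and north as y: seaplane velocity = (-159.244, 138.428) km/h; small plane velocity = (-301.000, 0.000) km/h.
Velocity of seaplane relative to small plane = (-159.244, 138.428) − (-301.000, 0.000) = (141.756, 138.428) km/h.
Bearing = atan2(141.76, 138.43) = 45.68° clockwise from north.

046°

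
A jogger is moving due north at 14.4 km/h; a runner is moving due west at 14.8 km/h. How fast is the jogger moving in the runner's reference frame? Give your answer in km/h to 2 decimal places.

20.65 km/h

Taking east as x and north as y: jogger velocity = (0.000, 14.400) km/h; runner velocity = (-14.800, 0.000) km/h.
Velocity of jogger relative to runner = (0.000, 14.400) − (-14.800, 0.000) = (14.800, 14.400) km/h.
Magnitude = |(14.800, 14.400)| = 20.649 km/h.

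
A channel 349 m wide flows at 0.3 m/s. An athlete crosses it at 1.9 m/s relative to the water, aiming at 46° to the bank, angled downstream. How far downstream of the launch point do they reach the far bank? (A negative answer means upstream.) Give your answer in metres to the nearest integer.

414 m

Perpendicular speed = 1.367 m/s; crossing time = 349 / 1.367 = 255.351 s.
Net downstream speed = 1.620 m/s.
Drift = 1.620 × 255.351 = 413.631 m (downstream).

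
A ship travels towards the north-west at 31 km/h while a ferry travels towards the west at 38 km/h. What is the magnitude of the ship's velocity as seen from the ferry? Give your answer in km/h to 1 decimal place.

27.2 km/h

Taking east as x and north as y: ship velocity = (-21.920, 21.920) km/h; ferry velocity = (-38.000, 0.000) km/h.
Velocity of ship relative to ferry = (-21.920, 21.920) − (-38.000, 0.000) = (16.080, 21.920) km/h.
Magnitude = |(16.080, 21.920)| = 27.186 km/h.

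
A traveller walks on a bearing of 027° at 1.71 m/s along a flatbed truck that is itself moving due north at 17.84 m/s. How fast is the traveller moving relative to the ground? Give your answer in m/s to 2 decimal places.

19.38 m/s

Taking east as x and north as y: flatbed truck velocity = (0.000, 17.840) m/s; traveller velocity relative to flatbed truck = (0.776, 1.524) m/s.
Velocity relative to ground = (0.000, 17.840) + (0.776, 1.524) = (0.776, 19.364) m/s.
Speed = |(0.776, 19.364)| = 19.379 m/s.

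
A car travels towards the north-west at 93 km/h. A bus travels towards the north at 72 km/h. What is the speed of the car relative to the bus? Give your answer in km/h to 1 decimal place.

Taking east as x and north as y: car velocity = (-65.761, 65.761) km/h; bus velocity = (0.000, 72.000) km/h.
Velocity of car relative to bus = (-65.761, 65.761) − (0.000, 72.000) = (-65.761, -6.239) km/h.
Magnitude = |(-65.761, -6.239)| = 66.056 km/h.

66.1 km/h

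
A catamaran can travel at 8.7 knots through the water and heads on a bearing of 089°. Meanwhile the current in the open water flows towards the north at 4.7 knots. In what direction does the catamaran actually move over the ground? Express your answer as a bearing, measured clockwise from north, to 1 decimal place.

Taking east as x and north as y: velocity relative to the water = (8.699, 0.152) knots; the water relative to ground = (0.000, 4.700) knots.
Velocity relative to ground = (8.699, 0.152) + (0.000, 4.700) = (8.699, 4.852) knots.
Bearing = atan2(8.70, 4.85) = 60.85° clockwise from north.

060.8°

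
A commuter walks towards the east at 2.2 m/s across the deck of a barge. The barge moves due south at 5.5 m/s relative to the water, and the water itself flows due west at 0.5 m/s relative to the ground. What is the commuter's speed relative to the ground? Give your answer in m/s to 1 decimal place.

5.8 m/s

In east/north components (m/s): commuter relative to barge = (2.200, 0.000); barge relative to water = (0.000, -5.500); water relative to ground = (-0.500, 0.000).
Sum = (1.700, -5.500) m/s.
Speed = |(1.700, -5.500)| = 5.757 m/s.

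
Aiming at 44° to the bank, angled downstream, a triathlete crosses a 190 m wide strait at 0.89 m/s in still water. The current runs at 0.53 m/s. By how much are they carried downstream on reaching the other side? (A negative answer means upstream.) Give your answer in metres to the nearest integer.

Perpendicular speed = 0.618 m/s; crossing time = 190 / 0.618 = 307.321 s.
Net downstream speed = 1.170 m/s.
Drift = 1.170 × 307.321 = 359.631 m (downstream).

360 m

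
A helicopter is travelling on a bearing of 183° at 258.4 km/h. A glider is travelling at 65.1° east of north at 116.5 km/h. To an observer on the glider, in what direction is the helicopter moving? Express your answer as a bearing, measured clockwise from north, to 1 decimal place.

Taking east as x and north as y: helicopter velocity = (-13.524, -258.046) km/h; glider velocity = (105.671, 49.051) km/h.
Velocity of helicopter relative to glider = (-13.524, -258.046) − (105.671, 49.051) = (-119.194, -307.097) km/h.
Bearing = atan2(-119.19, -307.10) = 201.21° clockwise from north.

201.2°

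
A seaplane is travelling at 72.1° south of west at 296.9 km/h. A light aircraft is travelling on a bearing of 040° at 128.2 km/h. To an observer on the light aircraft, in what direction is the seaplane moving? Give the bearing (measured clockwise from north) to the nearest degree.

Taking east as x and north as y: seaplane velocity = (-91.254, -282.528) km/h; light aircraft velocity = (82.405, 98.207) km/h.
Velocity of seaplane relative to light aircraft = (-91.254, -282.528) − (82.405, 98.207) = (-173.660, -380.735) km/h.
Bearing = atan2(-173.66, -380.74) = 204.52° clockwise from north.

205°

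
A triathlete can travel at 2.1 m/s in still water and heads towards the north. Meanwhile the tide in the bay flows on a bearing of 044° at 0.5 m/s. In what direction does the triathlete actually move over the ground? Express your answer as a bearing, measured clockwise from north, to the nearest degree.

Taking east as x and north as y: velocity relative to the water = (0.000, 2.100) m/s; the water relative to ground = (0.347, 0.360) m/s.
Velocity relative to ground = (0.000, 2.100) + (0.347, 0.360) = (0.347, 2.460) m/s.
Bearing = atan2(0.35, 2.46) = 8.04° clockwise from north.

008°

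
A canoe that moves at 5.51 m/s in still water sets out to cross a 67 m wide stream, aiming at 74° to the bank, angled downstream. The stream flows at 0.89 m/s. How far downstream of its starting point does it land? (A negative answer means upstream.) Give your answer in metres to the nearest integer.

Perpendicular speed = 5.297 m/s; crossing time = 67 / 5.297 = 12.650 s.
Net downstream speed = 2.409 m/s.
Drift = 2.409 × 12.650 = 30.470 m (downstream).

30 m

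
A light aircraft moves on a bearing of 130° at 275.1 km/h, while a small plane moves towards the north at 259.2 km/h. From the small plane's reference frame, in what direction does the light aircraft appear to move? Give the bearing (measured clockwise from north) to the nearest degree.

154°

Taking east as x and north as y: light aircraft velocity = (210.739, -176.831) km/h; small plane velocity = (0.000, 259.200) km/h.
Velocity of light aircraft relative to small plane = (210.739, -176.831) − (0.000, 259.200) = (210.739, -436.031) km/h.
Bearing = atan2(210.74, -436.03) = 154.20° clockwise from north.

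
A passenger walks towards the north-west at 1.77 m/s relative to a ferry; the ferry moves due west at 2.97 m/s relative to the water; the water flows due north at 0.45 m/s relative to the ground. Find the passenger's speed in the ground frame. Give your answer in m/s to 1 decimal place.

In east/north components (m/s): passenger relative to ferry = (-1.252, 1.252); ferry relative to water = (-2.970, 0.000); water relative to ground = (0.000, 0.450).
Sum = (-4.222, 1.702) m/s.
Speed = |(-4.222, 1.702)| = 4.552 m/s.

4.6 m/s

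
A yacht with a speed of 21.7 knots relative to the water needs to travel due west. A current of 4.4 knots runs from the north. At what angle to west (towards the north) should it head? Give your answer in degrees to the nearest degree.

The current pushes perpendicular to the desired track; the heading must have a component into the current equal to 4.4 knots: 21.7 sin θ = 4.4.
sin θ = 0.2028, so θ = 11.699°.

12°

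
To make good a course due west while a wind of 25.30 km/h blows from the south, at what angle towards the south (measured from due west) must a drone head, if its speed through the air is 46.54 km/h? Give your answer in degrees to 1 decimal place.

32.9°

The wind pushes perpendicular to the desired track; the heading must have a component into the wind equal to 25.30 km/h: 46.54 sin θ = 25.30.
sin θ = 0.5436, so θ = 32.930°.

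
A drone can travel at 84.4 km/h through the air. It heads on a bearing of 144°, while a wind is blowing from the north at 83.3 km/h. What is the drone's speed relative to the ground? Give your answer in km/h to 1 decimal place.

Taking east as x and north as y: velocity relative to the air = (49.609, -68.281) km/h; the air relative to ground = (0.000, -83.300) km/h.
Velocity relative to ground = (49.609, -68.281) + (0.000, -83.300) = (49.609, -151.581) km/h.
Speed = |(49.609, -151.581)| = 159.493 km/h.

159.5 km/h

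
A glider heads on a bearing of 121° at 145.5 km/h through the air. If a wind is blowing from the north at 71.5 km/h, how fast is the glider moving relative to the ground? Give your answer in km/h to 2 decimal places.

Taking east as x and north as y: velocity relative to the air = (124.718, -74.938) km/h; the air relative to ground = (0.000, -71.500) km/h.
Velocity relative to ground = (124.718, -74.938) + (0.000, -71.500) = (124.718, -146.438) km/h.
Speed = |(124.718, -146.438)| = 192.350 km/h.

192.35 km/h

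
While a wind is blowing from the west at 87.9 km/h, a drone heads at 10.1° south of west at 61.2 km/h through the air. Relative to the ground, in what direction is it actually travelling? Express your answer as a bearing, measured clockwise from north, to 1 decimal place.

Taking east as x and north as y: velocity relative to the air = (-60.252, -10.732) km/h; the air relative to ground = (87.900, 0.000) km/h.
Velocity relative to ground = (-60.252, -10.732) + (87.900, 0.000) = (27.648, -10.732) km/h.
Bearing = atan2(27.65, -10.73) = 111.22° clockwise from north.

111.2°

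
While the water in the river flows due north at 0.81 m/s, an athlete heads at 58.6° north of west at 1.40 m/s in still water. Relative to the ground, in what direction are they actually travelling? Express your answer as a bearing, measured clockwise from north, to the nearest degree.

340°

Taking east as x and north as y: velocity relative to the water = (-0.729, 1.195) m/s; the water relative to ground = (0.000, 0.810) m/s.
Velocity relative to ground = (-0.729, 1.195) + (0.000, 0.810) = (-0.729, 2.005) m/s.
Bearing = atan2(-0.73, 2.00) = 340.01° clockwise from north.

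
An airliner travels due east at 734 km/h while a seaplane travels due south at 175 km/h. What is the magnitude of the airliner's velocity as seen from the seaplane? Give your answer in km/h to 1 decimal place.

Taking east as x and north as y: airliner velocity = (734.000, 0.000) km/h; seaplane velocity = (0.000, -175.000) km/h.
Velocity of airliner relative to seaplane = (734.000, 0.000) − (0.000, -175.000) = (734.000, 175.000) km/h.
Magnitude = |(734.000, 175.000)| = 754.573 km/h.

754.6 km/h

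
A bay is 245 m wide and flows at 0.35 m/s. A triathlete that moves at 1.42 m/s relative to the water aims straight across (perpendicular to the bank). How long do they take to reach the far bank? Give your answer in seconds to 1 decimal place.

The component of the triathlete's velocity perpendicular to the bank is 1.42 m/s.
The flow acts along the bank and has no component across it.
Time = 245 / 1.420 = 172.535 s.

172.5 s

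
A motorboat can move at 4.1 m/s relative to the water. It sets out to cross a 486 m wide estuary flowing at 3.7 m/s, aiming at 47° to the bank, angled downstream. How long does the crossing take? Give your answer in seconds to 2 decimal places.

The component of the motorboat's velocity perpendicular to the bank is 4.1 × sin 47° = 2.999 m/s.
The flow acts along the bank and has no component across it.
Time = 486 / 2.999 = 162.078 s.

162.08 s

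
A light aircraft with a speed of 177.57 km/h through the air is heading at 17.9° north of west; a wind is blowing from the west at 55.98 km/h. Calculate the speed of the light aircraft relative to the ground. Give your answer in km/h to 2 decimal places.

Taking east as x and north as y: velocity relative to the air = (-168.975, 54.577) km/h; the air relative to ground = (55.980, 0.000) km/h.
Velocity relative to ground = (-168.975, 54.577) + (55.980, 0.000) = (-112.995, 54.577) km/h.
Speed = |(-112.995, 54.577)| = 125.485 km/h.

125.48 km/h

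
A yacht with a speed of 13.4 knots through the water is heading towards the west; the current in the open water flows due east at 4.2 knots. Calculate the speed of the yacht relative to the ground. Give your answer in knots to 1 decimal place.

Taking east as x and north as y: velocity relative to the water = (-13.400, 0.000) knots; the water relative to ground = (4.200, 0.000) knots.
Velocity relative to ground = (-13.400, 0.000) + (4.200, 0.000) = (-9.200, 0.000) knots.
Speed = |(-9.200, 0.000)| = 9.200 knots.

9.2 knots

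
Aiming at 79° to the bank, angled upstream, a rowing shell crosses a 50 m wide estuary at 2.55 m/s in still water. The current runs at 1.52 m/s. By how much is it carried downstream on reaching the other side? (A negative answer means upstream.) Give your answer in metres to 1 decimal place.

Perpendicular speed = 2.503 m/s; crossing time = 50 / 2.503 = 19.975 s.
Net downstream speed = 1.033 m/s.
Drift = 1.033 × 19.975 = 20.643 m (downstream).

20.6 m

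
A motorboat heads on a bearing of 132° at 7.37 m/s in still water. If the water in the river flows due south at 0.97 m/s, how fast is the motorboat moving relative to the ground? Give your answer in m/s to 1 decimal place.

8.1 m/s

Taking east as x and north as y: velocity relative to the water = (5.477, -4.931) m/s; the water relative to ground = (0.000, -0.970) m/s.
Velocity relative to ground = (5.477, -4.931) + (0.000, -0.970) = (5.477, -5.901) m/s.
Speed = |(5.477, -5.901)| = 8.051 m/s.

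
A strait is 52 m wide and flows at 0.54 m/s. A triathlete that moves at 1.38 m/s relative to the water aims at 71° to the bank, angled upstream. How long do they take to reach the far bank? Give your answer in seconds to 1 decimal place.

39.9 s

The component of the triathlete's velocity perpendicular to the bank is 1.38 × sin 71° = 1.305 m/s.
The current is parallel to the bank, so it does not affect the crossing time.
Time = 52 / 1.305 = 39.852 s.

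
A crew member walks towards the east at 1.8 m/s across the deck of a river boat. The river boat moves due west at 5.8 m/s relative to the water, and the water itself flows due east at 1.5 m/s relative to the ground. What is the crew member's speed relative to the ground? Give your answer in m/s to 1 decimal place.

2.5 m/s

In east/north components (m/s): crew member relative to river boat = (1.800, 0.000); river boat relative to water = (-5.800, 0.000); water relative to ground = (1.500, 0.000).
Sum = (-2.500, 0.000) m/s.
Speed = |(-2.500, 0.000)| = 2.500 m/s.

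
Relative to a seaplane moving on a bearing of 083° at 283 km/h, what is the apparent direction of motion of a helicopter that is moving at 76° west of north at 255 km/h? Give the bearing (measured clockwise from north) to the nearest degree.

273°

Taking east as x and north as y: helicopter velocity = (-247.425, 61.690) km/h; seaplane velocity = (280.891, 34.489) km/h.
Velocity of helicopter relative to seaplane = (-247.425, 61.690) − (280.891, 34.489) = (-528.316, 27.201) km/h.
Bearing = atan2(-528.32, 27.20) = 272.95° clockwise from north.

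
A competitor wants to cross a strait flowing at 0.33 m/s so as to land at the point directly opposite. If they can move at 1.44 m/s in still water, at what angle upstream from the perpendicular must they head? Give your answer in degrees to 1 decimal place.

To cancel the current, the upstream component of the competitor's velocity must equal the flow: 1.44 sin θ = 0.33.
sin θ = 0.33 / 1.44 = 0.2292.
θ = arcsin(0.2292) = 13.248°.

13.2°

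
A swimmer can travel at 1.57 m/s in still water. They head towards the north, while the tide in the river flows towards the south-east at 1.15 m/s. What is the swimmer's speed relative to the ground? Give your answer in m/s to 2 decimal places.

Taking east as x and north as y: velocity relative to the water = (0.000, 1.570) m/s; the water relative to ground = (0.813, -0.813) m/s.
Velocity relative to ground = (0.000, 1.570) + (0.813, -0.813) = (0.813, 0.757) m/s.
Speed = |(0.813, 0.757)| = 1.111 m/s.

1.11 m/s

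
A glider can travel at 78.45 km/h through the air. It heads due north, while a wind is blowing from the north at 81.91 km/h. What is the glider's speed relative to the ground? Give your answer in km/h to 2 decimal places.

Taking east as x and north as y: velocity relative to the air = (0.000, 78.450) km/h; the air relative to ground = (0.000, -81.910) km/h.
Velocity relative to ground = (0.000, 78.450) + (0.000, -81.910) = (0.000, -3.460) km/h.
Speed = |(0.000, -3.460)| = 3.460 km/h.

3.46 km/h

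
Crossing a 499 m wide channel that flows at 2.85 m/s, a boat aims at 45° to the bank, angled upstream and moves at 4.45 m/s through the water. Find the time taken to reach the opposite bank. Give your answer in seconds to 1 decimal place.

158.6 s

The component of the boat's velocity perpendicular to the bank is 4.45 × sin 45° = 3.147 m/s.
The current is parallel to the bank, so it does not affect the crossing time.
Time = 499 / 3.147 = 158.583 s.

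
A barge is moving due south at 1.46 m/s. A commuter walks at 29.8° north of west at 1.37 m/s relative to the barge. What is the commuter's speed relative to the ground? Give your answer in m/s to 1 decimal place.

1.4 m/s

Taking east as x and north as y: barge velocity = (0.000, -1.460) m/s; commuter velocity relative to barge = (-1.189, 0.681) m/s.
Velocity relative to ground = (0.000, -1.460) + (-1.189, 0.681) = (-1.189, -0.779) m/s.
Speed = |(-1.189, -0.779)| = 1.421 m/s.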